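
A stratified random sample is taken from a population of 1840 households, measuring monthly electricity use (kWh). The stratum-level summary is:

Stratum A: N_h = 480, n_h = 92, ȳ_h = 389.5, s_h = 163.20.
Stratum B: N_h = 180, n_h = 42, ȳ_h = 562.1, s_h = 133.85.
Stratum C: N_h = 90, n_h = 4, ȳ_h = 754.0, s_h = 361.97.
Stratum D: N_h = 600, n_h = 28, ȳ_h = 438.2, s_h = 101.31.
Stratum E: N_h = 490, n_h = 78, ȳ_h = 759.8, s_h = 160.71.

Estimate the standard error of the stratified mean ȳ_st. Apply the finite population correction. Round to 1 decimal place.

V̂(ȳ_st) = Σ W_h² (1 − n_h/N_h) s_h²/n_h, with W_h = N_h/N and N = 1840:
  stratum A: (480/1840)²·(1 − 92/480)·163.20²/92 = 15.9254
  stratum B: (180/1840)²·(1 − 42/180)·133.85²/42 = 3.12971
  stratum C: (90/1840)²·(1 − 4/90)·361.97²/4 = 74.8842
  stratum D: (600/1840)²·(1 − 28/600)·101.31²/28 = 37.1585
  stratum E: (490/1840)²·(1 − 78/490)·160.71²/78 = 19.7446
V̂(ȳ_st) = 150.842
SE(ȳ_st) = √150.842 = 12.2818

SE(ȳ_st) ≈ 12.3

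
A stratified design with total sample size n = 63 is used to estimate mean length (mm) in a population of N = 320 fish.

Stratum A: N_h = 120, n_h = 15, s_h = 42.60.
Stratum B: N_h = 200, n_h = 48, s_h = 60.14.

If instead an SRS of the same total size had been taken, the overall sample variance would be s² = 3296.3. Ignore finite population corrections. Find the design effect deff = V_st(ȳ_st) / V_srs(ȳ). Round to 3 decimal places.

V̂(ȳ_st) = Σ W_h² s_h²/n_h, with W_h = N_h/N and N = 320:
  stratum A: (120/320)²·42.60²/15 = 17.0134
  stratum B: (200/320)²·60.14²/48 = 29.4338
V_st = 46.4471
V_srs = s²/n = 3296.3/63 = 52.3222
deff = V_st / V_srs = 46.4471/52.3222 = 0.8877

deff ≈ 0.888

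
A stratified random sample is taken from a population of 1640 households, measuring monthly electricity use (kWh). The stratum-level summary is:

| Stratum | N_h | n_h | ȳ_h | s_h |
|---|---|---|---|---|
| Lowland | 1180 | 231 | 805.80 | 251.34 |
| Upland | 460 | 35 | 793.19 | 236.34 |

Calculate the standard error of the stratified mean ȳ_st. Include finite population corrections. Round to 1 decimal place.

SE(ȳ_st) ≈ 15.2

V̂(ȳ_st) = Σ W_h² (1 − n_h/N_h) s_h²/n_h, with W_h = N_h/N and N = 1640:
  stratum Lowland: (1180/1640)²·(1 − 231/1180)·251.34²/231 = 113.86
  stratum Upland: (460/1640)²·(1 − 35/460)·236.34²/35 = 116.002
V̂(ȳ_st) = 229.862
SE(ȳ_st) = √229.862 = 15.1612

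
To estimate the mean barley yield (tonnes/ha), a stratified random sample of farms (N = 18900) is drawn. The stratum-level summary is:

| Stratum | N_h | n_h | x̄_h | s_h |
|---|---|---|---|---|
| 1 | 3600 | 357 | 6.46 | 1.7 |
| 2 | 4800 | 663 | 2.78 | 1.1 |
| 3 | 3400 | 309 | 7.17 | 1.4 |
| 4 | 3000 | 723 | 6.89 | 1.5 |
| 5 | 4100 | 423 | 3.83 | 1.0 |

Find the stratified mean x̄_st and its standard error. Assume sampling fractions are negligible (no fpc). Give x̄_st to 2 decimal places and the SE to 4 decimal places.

x̄_st = Σ W_h x̄_h = (3600·6.46 + 4800·2.78 + 3400·7.17 + 3000·6.89 + 4100·3.83)/18900 = 5.15085
V̂(x̄_st) = Σ W_h² s_h²/n_h, with W_h = N_h/N and N = 18900:
  stratum 1: (3600/18900)²·1.7²/357 = 0.000293705
  stratum 2: (4800/18900)²·1.1²/663 = 0.000117715
  stratum 3: (3400/18900)²·1.4²/309 = 0.000205273
  stratum 4: (3000/18900)²·1.5²/723 = 7.84085e-05
  stratum 5: (4100/18900)²·1.0²/423 = 0.000111251
V̂(x̄_st) = 0.000806352
SE(x̄_st) = √0.000806352 = 0.0283963

x̄_st ≈ 5.15, SE ≈ 0.0284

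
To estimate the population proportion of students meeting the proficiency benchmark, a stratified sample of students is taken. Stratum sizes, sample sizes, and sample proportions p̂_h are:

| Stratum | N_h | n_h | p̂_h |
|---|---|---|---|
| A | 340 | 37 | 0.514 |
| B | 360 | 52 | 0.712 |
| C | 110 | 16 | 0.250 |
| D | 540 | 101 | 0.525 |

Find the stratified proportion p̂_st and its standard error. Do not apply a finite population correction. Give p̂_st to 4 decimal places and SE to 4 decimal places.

N = 1350; stratum weights W_h = N_h/N.
p̂_st = Σ W_h p̂_h = (340·0.514 + 360·0.712 + 110·0.250 + 540·0.525)/1350 = 0.54969
V̂(p̂_st) = Σ W_h² p̂_h(1−p̂_h)/(n_h−1):
  stratum A: (340/1350)²·0.514·0.486/36 = 0.000440136
  stratum B: (360/1350)²·0.712·0.288/51 = 0.000285917
  stratum C: (110/1350)²·0.250·0.750/15 = 8.29904e-05
  stratum D: (540/1350)²·0.525·0.475/100 = 0.000399
V̂(p̂_st) = 0.00120804; SE = √V̂ = 0.0347569

p̂_st ≈ 0.5497, SE ≈ 0.0348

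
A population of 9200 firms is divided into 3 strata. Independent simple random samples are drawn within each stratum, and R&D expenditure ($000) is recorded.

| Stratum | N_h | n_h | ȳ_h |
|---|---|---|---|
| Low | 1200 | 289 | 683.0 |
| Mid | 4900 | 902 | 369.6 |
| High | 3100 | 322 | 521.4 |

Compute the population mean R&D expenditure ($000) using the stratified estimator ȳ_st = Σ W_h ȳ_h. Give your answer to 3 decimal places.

ȳ_st ≈ 461.628

N = Σ N_h = 9200. Stratum weights W_h = N_h/N.
ȳ_st = (1200·683.0 + 4900·369.6 + 3100·521.4) / 9200 = 461.62826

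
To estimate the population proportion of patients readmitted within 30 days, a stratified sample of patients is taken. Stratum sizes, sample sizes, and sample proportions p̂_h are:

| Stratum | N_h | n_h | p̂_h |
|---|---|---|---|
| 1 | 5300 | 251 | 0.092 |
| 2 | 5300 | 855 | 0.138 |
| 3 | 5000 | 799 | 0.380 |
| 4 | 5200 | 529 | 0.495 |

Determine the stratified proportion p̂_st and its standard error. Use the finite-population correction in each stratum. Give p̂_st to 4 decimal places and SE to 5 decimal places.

N = 20800; stratum weights W_h = N_h/N.
p̂_st = Σ W_h p̂_h = (5300·0.092 + 5300·0.138 + 5000·0.380 + 5200·0.495)/20800 = 0.27370
V̂(p̂_st) = Σ W_h² (1 − n_h/N_h) p̂_h(1−p̂_h)/(n_h−1):
  stratum 1: (5300/20800)²·(1 − 251/5300)·0.092·0.908/250 = 2.06675e-05
  stratum 2: (5300/20800)²·(1 − 855/5300)·0.138·0.862/854 = 7.58489e-06
  stratum 3: (5000/20800)²·(1 − 799/5000)·0.380·0.620/798 = 1.4334e-05
  stratum 4: (5200/20800)²·(1 − 529/5200)·0.495·0.505/528 = 2.65796e-05
V̂(p̂_st) = 6.91661e-05; SE = √V̂ = 0.00831662

p̂_st ≈ 0.2737, SE ≈ 0.00832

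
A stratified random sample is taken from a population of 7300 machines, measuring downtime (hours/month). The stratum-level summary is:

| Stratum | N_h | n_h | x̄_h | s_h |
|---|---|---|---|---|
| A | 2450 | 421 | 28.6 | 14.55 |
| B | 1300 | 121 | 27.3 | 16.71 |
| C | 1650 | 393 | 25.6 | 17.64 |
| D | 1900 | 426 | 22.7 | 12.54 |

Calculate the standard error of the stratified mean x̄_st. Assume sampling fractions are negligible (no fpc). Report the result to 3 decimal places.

V̂(x̄_st) = Σ W_h² s_h²/n_h, with W_h = N_h/N and N = 7300:
  stratum A: (2450/7300)²·14.55²/421 = 0.0566409
  stratum B: (1300/7300)²·16.71²/121 = 0.0731827
  stratum C: (1650/7300)²·17.64²/393 = 0.0404508
  stratum D: (1900/7300)²·12.54²/426 = 0.0250062
V̂(x̄_st) = 0.195281
SE(x̄_st) = √0.195281 = 0.441906

SE(x̄_st) ≈ 0.442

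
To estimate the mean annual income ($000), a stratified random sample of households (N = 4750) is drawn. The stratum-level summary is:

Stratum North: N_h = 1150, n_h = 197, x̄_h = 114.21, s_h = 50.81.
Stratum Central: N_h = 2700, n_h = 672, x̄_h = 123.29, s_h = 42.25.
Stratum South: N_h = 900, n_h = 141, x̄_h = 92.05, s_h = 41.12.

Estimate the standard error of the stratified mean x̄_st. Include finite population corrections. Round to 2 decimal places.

V̂(x̄_st) = Σ W_h² (1 − n_h/N_h) s_h²/n_h, with W_h = N_h/N and N = 4750:
  stratum North: (1150/4750)²·(1 − 197/1150)·50.81²/197 = 0.636555
  stratum Central: (2700/4750)²·(1 − 672/2700)·42.25²/672 = 0.644657
  stratum South: (900/4750)²·(1 − 141/900)·41.12²/141 = 0.363065
V̂(x̄_st) = 1.64428
SE(x̄_st) = √1.64428 = 1.28229

SE(x̄_st) ≈ 1.28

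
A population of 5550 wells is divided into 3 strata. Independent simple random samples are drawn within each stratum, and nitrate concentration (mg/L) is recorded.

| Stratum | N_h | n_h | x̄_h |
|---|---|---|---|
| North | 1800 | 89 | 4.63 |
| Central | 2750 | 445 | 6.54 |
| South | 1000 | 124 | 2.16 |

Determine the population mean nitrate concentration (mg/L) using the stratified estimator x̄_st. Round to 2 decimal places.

N = Σ N_h = 5550. Stratum weights W_h = N_h/N.
x̄_st = (1800·4.63 + 2750·6.54 + 1000·2.16) / 5550 = 5.1314

x̄_st ≈ 5.13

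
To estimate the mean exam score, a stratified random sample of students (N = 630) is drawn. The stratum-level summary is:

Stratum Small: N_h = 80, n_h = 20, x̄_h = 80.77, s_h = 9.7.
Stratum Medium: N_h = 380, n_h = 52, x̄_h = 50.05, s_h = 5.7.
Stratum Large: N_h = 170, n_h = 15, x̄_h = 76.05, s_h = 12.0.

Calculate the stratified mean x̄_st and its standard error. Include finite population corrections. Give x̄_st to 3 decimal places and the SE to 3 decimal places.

x̄_st ≈ 60.967, SE ≈ 0.944

x̄_st = Σ W_h x̄_h = (80·80.77 + 380·50.05 + 170·76.05)/630 = 60.96683
V̂(x̄_st) = Σ W_h² (1 − n_h/N_h) s_h²/n_h, with W_h = N_h/N and N = 630:
  stratum Small: (80/630)²·(1 − 20/80)·9.7²/20 = 0.0568949
  stratum Medium: (380/630)²·(1 − 52/380)·5.7²/52 = 0.196211
  stratum Large: (170/630)²·(1 − 15/170)·12.0²/15 = 0.637339
V̂(x̄_st) = 0.890445
SE(x̄_st) = √0.890445 = 0.943634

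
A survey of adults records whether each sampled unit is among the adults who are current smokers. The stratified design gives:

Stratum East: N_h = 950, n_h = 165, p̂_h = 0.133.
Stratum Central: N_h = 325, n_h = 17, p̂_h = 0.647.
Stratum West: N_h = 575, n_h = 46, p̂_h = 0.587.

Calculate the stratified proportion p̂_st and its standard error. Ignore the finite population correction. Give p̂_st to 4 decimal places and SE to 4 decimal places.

N = 1850; stratum weights W_h = N_h/N.
p̂_st = Σ W_h p̂_h = (950·0.133 + 325·0.647 + 575·0.587)/1850 = 0.36441
V̂(p̂_st) = Σ W_h² p̂_h(1−p̂_h)/(n_h−1):
  stratum East: (950/1850)²·0.133·0.867/164 = 0.000185409
  stratum Central: (325/1850)²·0.647·0.353/16 = 0.000440537
  stratum West: (575/1850)²·0.587·0.413/45 = 0.000520437
V̂(p̂_st) = 0.00114638; SE = √V̂ = 0.0338583

p̂_st ≈ 0.3644, SE ≈ 0.0339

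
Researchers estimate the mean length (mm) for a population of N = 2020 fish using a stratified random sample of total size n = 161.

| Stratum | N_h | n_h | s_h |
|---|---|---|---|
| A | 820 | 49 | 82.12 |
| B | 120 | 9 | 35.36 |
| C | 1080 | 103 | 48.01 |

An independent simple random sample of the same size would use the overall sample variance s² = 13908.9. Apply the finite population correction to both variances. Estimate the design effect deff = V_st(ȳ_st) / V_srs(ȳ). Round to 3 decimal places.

deff ≈ 0.347

V̂(ȳ_st) = Σ W_h² (1 − n_h/N_h) s_h²/n_h, with W_h = N_h/N and N = 2020:
  stratum A: (820/2020)²·(1 − 49/820)·82.12²/49 = 21.3239
  stratum B: (120/2020)²·(1 − 9/120)·35.36²/9 = 0.453506
  stratum C: (1080/2020)²·(1 − 103/1080)·48.01²/103 = 5.78684
V_st = 27.5643
V_srs = (1 − 161/2020)·13908.9/161 = 79.5051
deff = V_st / V_srs = 27.5643/79.5051 = 0.3467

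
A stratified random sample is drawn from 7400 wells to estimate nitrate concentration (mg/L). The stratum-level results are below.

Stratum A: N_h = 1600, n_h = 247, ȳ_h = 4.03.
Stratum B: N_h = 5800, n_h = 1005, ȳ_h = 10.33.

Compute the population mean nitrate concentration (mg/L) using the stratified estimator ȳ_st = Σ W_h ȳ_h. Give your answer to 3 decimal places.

ȳ_st ≈ 8.968

N = Σ N_h = 7400. Stratum weights W_h = N_h/N.
ȳ_st = (1600·4.03 + 5800·10.33) / 7400 = 8.96784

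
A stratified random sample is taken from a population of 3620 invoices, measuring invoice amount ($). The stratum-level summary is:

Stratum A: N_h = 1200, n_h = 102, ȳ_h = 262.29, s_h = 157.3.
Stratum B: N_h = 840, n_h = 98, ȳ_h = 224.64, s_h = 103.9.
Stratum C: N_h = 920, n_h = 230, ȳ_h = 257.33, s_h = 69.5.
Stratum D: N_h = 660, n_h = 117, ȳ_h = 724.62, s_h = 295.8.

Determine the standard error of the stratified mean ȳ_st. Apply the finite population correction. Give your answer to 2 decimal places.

SE(ȳ_st) ≈ 7.15

V̂(ȳ_st) = Σ W_h² (1 − n_h/N_h) s_h²/n_h, with W_h = N_h/N and N = 3620:
  stratum A: (1200/3620)²·(1 − 102/1200)·157.3²/102 = 24.3907
  stratum B: (840/3620)²·(1 − 98/840)·103.9²/98 = 5.23927
  stratum C: (920/3620)²·(1 − 230/920)·69.5²/230 = 1.01733
  stratum D: (660/3620)²·(1 − 117/660)·295.8²/117 = 20.4521
V̂(ȳ_st) = 51.0993
SE(ȳ_st) = √51.0993 = 7.14838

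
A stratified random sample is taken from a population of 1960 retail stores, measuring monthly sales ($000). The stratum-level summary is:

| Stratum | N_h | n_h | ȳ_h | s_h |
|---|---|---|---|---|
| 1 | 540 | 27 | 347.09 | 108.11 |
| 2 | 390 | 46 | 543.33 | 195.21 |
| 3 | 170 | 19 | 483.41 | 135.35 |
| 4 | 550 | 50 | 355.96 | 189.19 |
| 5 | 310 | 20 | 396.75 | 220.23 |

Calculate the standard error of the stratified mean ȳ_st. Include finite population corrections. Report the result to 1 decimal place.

V̂(ȳ_st) = Σ W_h² (1 − n_h/N_h) s_h²/n_h, with W_h = N_h/N and N = 1960:
  stratum 1: (540/1960)²·(1 − 27/540)·108.11²/27 = 31.2153
  stratum 2: (390/1960)²·(1 − 46/390)·195.21²/46 = 28.9306
  stratum 3: (170/1960)²·(1 − 19/170)·135.35²/19 = 6.44283
  stratum 4: (550/1960)²·(1 − 50/550)·189.19²/50 = 51.2445
  stratum 5: (310/1960)²·(1 − 20/310)·220.23²/20 = 56.7506
V̂(ȳ_st) = 174.584
SE(ȳ_st) = √174.584 = 13.213

SE(ȳ_st) ≈ 13.2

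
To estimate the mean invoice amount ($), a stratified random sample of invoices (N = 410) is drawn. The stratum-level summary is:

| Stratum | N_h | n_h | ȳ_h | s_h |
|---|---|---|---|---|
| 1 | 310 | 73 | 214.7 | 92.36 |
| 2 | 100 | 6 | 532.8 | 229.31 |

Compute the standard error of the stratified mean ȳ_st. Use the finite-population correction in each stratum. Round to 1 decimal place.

SE(ȳ_st) ≈ 23.3

V̂(ȳ_st) = Σ W_h² (1 − n_h/N_h) s_h²/n_h, with W_h = N_h/N and N = 410:
  stratum 1: (310/410)²·(1 − 73/310)·92.36²/73 = 51.0725
  stratum 2: (100/410)²·(1 − 6/100)·229.31²/6 = 490.066
V̂(ȳ_st) = 541.139
SE(ȳ_st) = √541.139 = 23.2624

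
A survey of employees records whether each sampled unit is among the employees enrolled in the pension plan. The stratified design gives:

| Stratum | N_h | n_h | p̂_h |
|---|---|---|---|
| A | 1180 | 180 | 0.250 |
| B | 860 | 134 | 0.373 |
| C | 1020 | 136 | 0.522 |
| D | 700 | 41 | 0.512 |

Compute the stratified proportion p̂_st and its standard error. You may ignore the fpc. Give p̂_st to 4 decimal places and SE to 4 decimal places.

N = 3760; stratum weights W_h = N_h/N.
p̂_st = Σ W_h p̂_h = (1180·0.250 + 860·0.373 + 1020·0.522 + 700·0.512)/3760 = 0.40070
V̂(p̂_st) = Σ W_h² p̂_h(1−p̂_h)/(n_h−1):
  stratum A: (1180/3760)²·0.250·0.750/179 = 0.000103166
  stratum B: (860/3760)²·0.373·0.627/133 = 9.19911e-05
  stratum C: (1020/3760)²·0.522·0.478/135 = 0.000136016
  stratum D: (700/3760)²·0.512·0.488/40 = 0.000216496
V̂(p̂_st) = 0.000547669; SE = √V̂ = 0.0234023

p̂_st ≈ 0.4007, SE ≈ 0.0234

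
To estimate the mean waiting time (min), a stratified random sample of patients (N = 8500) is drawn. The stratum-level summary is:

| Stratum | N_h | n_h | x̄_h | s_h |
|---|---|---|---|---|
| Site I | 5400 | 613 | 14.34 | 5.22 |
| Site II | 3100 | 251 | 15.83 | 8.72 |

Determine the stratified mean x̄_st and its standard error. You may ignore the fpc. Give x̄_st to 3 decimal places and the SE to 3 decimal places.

x̄_st = Σ W_h x̄_h = (5400·14.34 + 3100·15.83)/8500 = 14.88341
V̂(x̄_st) = Σ W_h² s_h²/n_h, with W_h = N_h/N and N = 8500:
  stratum Site I: (5400/8500)²·5.22²/613 = 0.0179403
  stratum Site II: (3100/8500)²·8.72²/251 = 0.0402944
V̂(x̄_st) = 0.0582347
SE(x̄_st) = √0.0582347 = 0.241319

x̄_st ≈ 14.883, SE ≈ 0.241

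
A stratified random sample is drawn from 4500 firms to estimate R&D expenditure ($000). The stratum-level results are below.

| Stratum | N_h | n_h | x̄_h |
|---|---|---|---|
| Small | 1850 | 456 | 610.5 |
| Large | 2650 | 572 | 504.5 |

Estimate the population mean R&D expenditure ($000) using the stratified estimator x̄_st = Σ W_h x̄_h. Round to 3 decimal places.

x̄_st ≈ 548.078

N = Σ N_h = 4500. Stratum weights W_h = N_h/N.
x̄_st = (1850·610.5 + 2650·504.5) / 4500 = 548.07778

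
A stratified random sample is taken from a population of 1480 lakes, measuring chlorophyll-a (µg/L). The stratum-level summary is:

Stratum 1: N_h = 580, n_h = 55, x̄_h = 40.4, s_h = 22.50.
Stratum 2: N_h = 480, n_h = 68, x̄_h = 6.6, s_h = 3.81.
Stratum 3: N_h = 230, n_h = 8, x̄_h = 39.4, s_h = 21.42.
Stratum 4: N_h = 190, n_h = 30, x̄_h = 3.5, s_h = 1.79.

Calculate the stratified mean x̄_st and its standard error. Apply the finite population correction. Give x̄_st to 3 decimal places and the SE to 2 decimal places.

x̄_st ≈ 24.545, SE ≈ 1.62

x̄_st = Σ W_h x̄_h = (580·40.4 + 480·6.6 + 230·39.4 + 190·3.5)/1480 = 24.54527
V̂(x̄_st) = Σ W_h² (1 − n_h/N_h) s_h²/n_h, with W_h = N_h/N and N = 1480:
  stratum 1: (580/1480)²·(1 − 55/580)·22.50²/55 = 1.27958
  stratum 2: (480/1480)²·(1 − 68/480)·3.81²/68 = 0.0192733
  stratum 3: (230/1480)²·(1 − 8/230)·21.42²/8 = 1.33692
  stratum 4: (190/1480)²·(1 − 30/190)·1.79²/30 = 0.0014823
V̂(x̄_st) = 2.63725
SE(x̄_st) = √2.63725 = 1.62396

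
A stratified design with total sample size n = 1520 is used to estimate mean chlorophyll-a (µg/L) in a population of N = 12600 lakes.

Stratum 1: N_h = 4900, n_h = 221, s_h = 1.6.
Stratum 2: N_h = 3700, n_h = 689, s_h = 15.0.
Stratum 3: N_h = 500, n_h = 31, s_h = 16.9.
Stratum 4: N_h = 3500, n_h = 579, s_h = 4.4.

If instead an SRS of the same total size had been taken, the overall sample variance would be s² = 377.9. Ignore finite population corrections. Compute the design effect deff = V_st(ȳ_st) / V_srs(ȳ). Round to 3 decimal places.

V̂(ȳ_st) = Σ W_h² s_h²/n_h, with W_h = N_h/N and N = 12600:
  stratum 1: (4900/12600)²·1.6²/221 = 0.00175186
  stratum 2: (3700/12600)²·15.0²/689 = 0.0281595
  stratum 3: (500/12600)²·16.9²/31 = 0.0145081
  stratum 4: (3500/12600)²·4.4²/579 = 0.00258001
V_st = 0.0469995
V_srs = s²/n = 377.9/1520 = 0.248618
deff = V_st / V_srs = 0.0469995/0.248618 = 0.1890

deff ≈ 0.189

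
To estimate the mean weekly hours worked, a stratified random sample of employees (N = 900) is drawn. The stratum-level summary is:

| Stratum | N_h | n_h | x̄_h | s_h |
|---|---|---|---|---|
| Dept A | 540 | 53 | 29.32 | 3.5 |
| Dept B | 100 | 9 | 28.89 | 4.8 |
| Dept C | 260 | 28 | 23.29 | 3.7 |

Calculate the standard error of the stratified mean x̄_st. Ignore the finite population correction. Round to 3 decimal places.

V̂(x̄_st) = Σ W_h² s_h²/n_h, with W_h = N_h/N and N = 900:
  stratum Dept A: (540/900)²·3.5²/53 = 0.0832075
  stratum Dept B: (100/900)²·4.8²/9 = 0.0316049
  stratum Dept C: (260/900)²·3.7²/28 = 0.0408044
V̂(x̄_st) = 0.155617
SE(x̄_st) = √0.155617 = 0.394483

SE(x̄_st) ≈ 0.394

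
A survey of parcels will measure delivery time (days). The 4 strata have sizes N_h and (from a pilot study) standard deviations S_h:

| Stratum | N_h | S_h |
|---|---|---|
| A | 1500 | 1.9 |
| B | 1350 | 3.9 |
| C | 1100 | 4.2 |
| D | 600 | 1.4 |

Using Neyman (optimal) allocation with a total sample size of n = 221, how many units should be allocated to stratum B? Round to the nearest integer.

86

Neyman allocation: n_h = n · N_h S_h / Σ N_i S_i, with n = 221.
  stratum A: N_h·S_h = 1500·1.9 = 2850.00
  stratum B: N_h·S_h = 1350·3.9 = 5265.00
  stratum C: N_h·S_h = 1100·4.2 = 4620.00
  stratum D: N_h·S_h = 600·1.4 = 840.00
Σ N_h S_h = 13575.00
n for stratum B = 221·5265.00/13575.00 = 85.714 → 86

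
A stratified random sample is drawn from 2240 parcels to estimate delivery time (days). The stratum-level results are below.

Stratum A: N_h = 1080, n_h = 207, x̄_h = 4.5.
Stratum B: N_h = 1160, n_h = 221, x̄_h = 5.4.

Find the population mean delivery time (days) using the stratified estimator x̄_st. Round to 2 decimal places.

N = Σ N_h = 2240. Stratum weights W_h = N_h/N.
x̄_st = (1080·4.5 + 1160·5.4) / 2240 = 4.9661

x̄_st ≈ 4.97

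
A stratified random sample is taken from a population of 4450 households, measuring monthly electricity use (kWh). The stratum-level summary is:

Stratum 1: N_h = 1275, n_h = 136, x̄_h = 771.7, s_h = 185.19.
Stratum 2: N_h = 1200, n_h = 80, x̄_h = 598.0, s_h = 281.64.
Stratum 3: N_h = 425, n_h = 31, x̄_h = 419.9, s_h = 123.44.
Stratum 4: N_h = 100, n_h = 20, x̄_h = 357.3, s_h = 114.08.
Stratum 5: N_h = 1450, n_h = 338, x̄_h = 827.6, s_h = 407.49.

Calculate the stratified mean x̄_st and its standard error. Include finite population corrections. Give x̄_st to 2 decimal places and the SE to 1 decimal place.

x̄_st = Σ W_h x̄_h = (1275·771.7 + 1200·598.0 + 425·419.9 + 100·357.3 + 1450·827.6)/4450 = 700.16292
V̂(x̄_st) = Σ W_h² (1 − n_h/N_h) s_h²/n_h, with W_h = N_h/N and N = 4450:
  stratum 1: (1275/4450)²·(1 − 136/1275)·185.19²/136 = 18.4931
  stratum 2: (1200/4450)²·(1 − 80/1200)·281.64²/80 = 67.2942
  stratum 3: (425/4450)²·(1 − 31/425)·123.44²/31 = 4.15638
  stratum 4: (100/4450)²·(1 − 20/100)·114.08²/20 = 0.262881
  stratum 5: (1450/4450)²·(1 − 338/1450)·407.49²/338 = 40.0009
V̂(x̄_st) = 130.208
SE(x̄_st) = √130.208 = 11.4109

x̄_st ≈ 700.16, SE ≈ 11.4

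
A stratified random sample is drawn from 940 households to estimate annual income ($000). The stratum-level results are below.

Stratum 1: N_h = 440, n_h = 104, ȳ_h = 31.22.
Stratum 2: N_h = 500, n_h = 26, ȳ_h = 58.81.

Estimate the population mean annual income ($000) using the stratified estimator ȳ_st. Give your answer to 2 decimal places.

N = Σ N_h = 940. Stratum weights W_h = N_h/N.
ȳ_st = (440·31.22 + 500·58.81) / 940 = 45.8955

ȳ_st ≈ 45.90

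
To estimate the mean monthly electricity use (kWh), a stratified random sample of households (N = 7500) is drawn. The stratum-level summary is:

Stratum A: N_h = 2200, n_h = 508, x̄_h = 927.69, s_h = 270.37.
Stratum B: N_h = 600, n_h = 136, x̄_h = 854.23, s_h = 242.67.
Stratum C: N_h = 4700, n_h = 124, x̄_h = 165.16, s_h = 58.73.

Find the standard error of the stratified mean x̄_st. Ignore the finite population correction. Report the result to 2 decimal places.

SE(x̄_st) ≈ 5.11

V̂(x̄_st) = Σ W_h² s_h²/n_h, with W_h = N_h/N and N = 7500:
  stratum A: (2200/7500)²·270.37²/508 = 12.3816
  stratum B: (600/7500)²·242.67²/136 = 2.77123
  stratum C: (4700/7500)²·58.73²/124 = 10.9237
V̂(x̄_st) = 26.0766
SE(x̄_st) = √26.0766 = 5.10652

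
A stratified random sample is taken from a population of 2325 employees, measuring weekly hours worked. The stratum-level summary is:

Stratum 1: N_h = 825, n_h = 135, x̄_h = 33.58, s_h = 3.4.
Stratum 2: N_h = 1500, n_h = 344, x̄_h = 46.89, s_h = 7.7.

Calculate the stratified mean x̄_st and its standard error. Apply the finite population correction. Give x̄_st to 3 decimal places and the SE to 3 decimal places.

x̄_st = Σ W_h x̄_h = (825·33.58 + 1500·46.89)/2325 = 42.16710
V̂(x̄_st) = Σ W_h² (1 − n_h/N_h) s_h²/n_h, with W_h = N_h/N and N = 2325:
  stratum 1: (825/2325)²·(1 − 135/825)·3.4²/135 = 0.0090174
  stratum 2: (1500/2325)²·(1 − 344/1500)·7.7²/344 = 0.0552874
V̂(x̄_st) = 0.0643048
SE(x̄_st) = √0.0643048 = 0.253584

x̄_st ≈ 42.167, SE ≈ 0.254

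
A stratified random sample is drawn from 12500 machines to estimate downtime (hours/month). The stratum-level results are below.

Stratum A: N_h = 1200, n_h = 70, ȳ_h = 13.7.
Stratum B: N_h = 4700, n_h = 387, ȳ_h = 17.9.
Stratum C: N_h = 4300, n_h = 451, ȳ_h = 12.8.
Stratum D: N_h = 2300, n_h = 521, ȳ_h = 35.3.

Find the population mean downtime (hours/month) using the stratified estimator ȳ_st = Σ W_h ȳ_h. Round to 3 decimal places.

N = Σ N_h = 12500. Stratum weights W_h = N_h/N.
ȳ_st = (1200·13.7 + 4700·17.9 + 4300·12.8 + 2300·35.3) / 12500 = 18.94400

ȳ_st ≈ 18.944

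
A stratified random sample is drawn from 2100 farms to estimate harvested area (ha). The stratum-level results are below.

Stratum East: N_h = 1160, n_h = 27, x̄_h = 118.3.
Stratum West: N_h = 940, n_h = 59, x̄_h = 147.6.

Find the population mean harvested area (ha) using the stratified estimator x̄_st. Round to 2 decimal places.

N = Σ N_h = 2100. Stratum weights W_h = N_h/N.
x̄_st = (1160·118.3 + 940·147.6) / 2100 = 131.4152

x̄_st ≈ 131.42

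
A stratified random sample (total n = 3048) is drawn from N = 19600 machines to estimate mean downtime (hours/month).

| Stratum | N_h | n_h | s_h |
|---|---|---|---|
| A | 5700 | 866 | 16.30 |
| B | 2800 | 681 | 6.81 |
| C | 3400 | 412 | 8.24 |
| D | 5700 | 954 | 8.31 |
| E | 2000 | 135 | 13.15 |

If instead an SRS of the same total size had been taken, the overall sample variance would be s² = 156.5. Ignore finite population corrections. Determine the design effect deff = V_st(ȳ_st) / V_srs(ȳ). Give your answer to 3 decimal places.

deff ≈ 1.008

V̂(ȳ_st) = Σ W_h² s_h²/n_h, with W_h = N_h/N and N = 19600:
  stratum A: (5700/19600)²·16.30²/866 = 0.0259475
  stratum B: (2800/19600)²·6.81²/681 = 0.0013898
  stratum C: (3400/19600)²·8.24²/412 = 0.0049591
  stratum D: (5700/19600)²·8.31²/954 = 0.00612197
  stratum E: (2000/19600)²·13.15²/135 = 0.0133372
V_st = 0.0517556
V_srs = s²/n = 156.5/3048 = 0.0513451
deff = V_st / V_srs = 0.0517556/0.0513451 = 1.0080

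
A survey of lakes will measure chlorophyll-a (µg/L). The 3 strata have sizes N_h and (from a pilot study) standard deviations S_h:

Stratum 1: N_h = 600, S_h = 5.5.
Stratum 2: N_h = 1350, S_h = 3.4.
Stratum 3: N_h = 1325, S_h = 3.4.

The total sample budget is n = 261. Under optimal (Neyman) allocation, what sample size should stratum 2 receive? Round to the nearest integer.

Neyman allocation: n_h = n · N_h S_h / Σ N_i S_i, with n = 261.
  stratum 1: N_h·S_h = 600·5.5 = 3300.00
  stratum 2: N_h·S_h = 1350·3.4 = 4590.00
  stratum 3: N_h·S_h = 1325·3.4 = 4505.00
Σ N_h S_h = 12395.00
n for stratum 2 = 261·4590.00/12395.00 = 96.651 → 97

97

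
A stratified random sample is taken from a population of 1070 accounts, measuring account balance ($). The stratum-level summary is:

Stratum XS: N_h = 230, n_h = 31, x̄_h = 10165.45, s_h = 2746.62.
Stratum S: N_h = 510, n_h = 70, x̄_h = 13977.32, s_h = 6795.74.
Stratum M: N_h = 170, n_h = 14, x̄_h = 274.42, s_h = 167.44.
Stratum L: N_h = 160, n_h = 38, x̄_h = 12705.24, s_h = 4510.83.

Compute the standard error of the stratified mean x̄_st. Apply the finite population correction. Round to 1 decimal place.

SE(x̄_st) ≈ 385.0

V̂(x̄_st) = Σ W_h² (1 − n_h/N_h) s_h²/n_h, with W_h = N_h/N and N = 1070:
  stratum XS: (230/1070)²·(1 − 31/230)·2746.62²/31 = 9728.57
  stratum S: (510/1070)²·(1 − 70/510)·6795.74²/70 = 129310
  stratum M: (170/1070)²·(1 − 14/170)·167.44²/14 = 46.387
  stratum L: (160/1070)²·(1 − 38/160)·4510.83²/38 = 9129.39
V̂(x̄_st) = 148214
SE(x̄_st) = √148214 = 384.986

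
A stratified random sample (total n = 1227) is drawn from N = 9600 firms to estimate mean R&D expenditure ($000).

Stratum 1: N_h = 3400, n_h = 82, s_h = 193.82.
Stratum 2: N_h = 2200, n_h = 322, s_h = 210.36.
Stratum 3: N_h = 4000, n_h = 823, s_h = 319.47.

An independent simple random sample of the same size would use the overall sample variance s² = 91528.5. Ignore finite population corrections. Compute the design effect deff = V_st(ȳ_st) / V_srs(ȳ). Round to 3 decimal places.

V̂(ȳ_st) = Σ W_h² s_h²/n_h, with W_h = N_h/N and N = 9600:
  stratum 1: (3400/9600)²·193.82²/82 = 57.4644
  stratum 2: (2200/9600)²·210.36²/322 = 7.21728
  stratum 3: (4000/9600)²·319.47²/823 = 21.5297
V_st = 86.2113
V_srs = s²/n = 91528.5/1227 = 74.5954
deff = V_st / V_srs = 86.2113/74.5954 = 1.1557

deff ≈ 1.156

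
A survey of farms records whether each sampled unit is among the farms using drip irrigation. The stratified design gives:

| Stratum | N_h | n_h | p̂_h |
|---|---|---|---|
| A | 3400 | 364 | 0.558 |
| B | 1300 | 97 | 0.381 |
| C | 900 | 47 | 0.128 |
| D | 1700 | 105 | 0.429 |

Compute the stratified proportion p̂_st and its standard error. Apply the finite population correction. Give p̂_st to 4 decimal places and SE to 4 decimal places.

p̂_st ≈ 0.4434, SE ≈ 0.0189

N = 7300; stratum weights W_h = N_h/N.
p̂_st = Σ W_h p̂_h = (3400·0.558 + 1300·0.381 + 900·0.128 + 1700·0.429)/7300 = 0.44342
V̂(p̂_st) = Σ W_h² (1 − n_h/N_h) p̂_h(1−p̂_h)/(n_h−1):
  stratum A: (3400/7300)²·(1 − 364/3400)·0.558·0.442/363 = 0.000131609
  stratum B: (1300/7300)²·(1 − 97/1300)·0.381·0.619/96 = 7.20954e-05
  stratum C: (900/7300)²·(1 − 47/900)·0.128·0.872/46 = 3.49554e-05
  stratum D: (1700/7300)²·(1 − 105/1700)·0.429·0.571/104 = 0.000119846
V̂(p̂_st) = 0.000358506; SE = √V̂ = 0.0189342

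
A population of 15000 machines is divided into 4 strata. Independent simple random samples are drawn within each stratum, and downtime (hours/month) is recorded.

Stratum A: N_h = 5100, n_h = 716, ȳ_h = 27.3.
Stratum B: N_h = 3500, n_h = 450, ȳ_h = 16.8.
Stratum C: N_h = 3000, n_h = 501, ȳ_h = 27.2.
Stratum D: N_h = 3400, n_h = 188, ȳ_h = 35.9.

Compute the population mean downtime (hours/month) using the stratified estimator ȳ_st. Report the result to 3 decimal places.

N = Σ N_h = 15000. Stratum weights W_h = N_h/N.
ȳ_st = (5100·27.3 + 3500·16.8 + 3000·27.2 + 3400·35.9) / 15000 = 26.77933

ȳ_st ≈ 26.779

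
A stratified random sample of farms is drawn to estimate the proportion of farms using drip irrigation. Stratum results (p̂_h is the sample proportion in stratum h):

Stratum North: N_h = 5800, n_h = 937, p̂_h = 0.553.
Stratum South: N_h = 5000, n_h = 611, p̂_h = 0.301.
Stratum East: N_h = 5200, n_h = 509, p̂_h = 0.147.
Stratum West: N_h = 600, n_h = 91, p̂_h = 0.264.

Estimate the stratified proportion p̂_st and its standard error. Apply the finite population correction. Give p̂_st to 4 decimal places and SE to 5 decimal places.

p̂_st ≈ 0.3395, SE ≈ 0.00887

N = 16600; stratum weights W_h = N_h/N.
p̂_st = Σ W_h p̂_h = (5800·0.553 + 5000·0.301 + 5200·0.147 + 600·0.264)/16600 = 0.33947
V̂(p̂_st) = Σ W_h² (1 − n_h/N_h) p̂_h(1−p̂_h)/(n_h−1):
  stratum North: (5800/16600)²·(1 − 937/5800)·0.553·0.447/936 = 2.70317e-05
  stratum South: (5000/16600)²·(1 − 611/5000)·0.301·0.699/610 = 2.74684e-05
  stratum East: (5200/16600)²·(1 − 509/5200)·0.147·0.853/508 = 2.18502e-05
  stratum West: (600/16600)²·(1 − 91/600)·0.264·0.736/90 = 2.39272e-06
V̂(p̂_st) = 7.8743e-05; SE = √V̂ = 0.00887372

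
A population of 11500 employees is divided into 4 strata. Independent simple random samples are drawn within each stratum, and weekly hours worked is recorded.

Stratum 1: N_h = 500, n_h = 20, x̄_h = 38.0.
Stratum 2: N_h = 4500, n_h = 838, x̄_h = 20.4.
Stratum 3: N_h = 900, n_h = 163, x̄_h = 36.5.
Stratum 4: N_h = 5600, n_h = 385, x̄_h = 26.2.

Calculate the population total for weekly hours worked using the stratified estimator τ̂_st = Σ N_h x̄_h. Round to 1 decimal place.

τ̂_st = Σ N_h x̄_h = 500·38.0 + 4500·20.4 + 900·36.5 + 5600·26.2 = 290370.0

τ̂_st ≈ 290370.0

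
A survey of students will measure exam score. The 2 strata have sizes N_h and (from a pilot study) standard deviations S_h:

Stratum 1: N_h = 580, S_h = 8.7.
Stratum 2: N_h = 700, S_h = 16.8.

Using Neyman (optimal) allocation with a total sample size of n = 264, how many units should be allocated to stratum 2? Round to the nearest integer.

Neyman allocation: n_h = n · N_h S_h / Σ N_i S_i, with n = 264.
  stratum 1: N_h·S_h = 580·8.7 = 5046.00
  stratum 2: N_h·S_h = 700·16.8 = 11760.00
Σ N_h S_h = 16806.00
n for stratum 2 = 264·11760.00/16806.00 = 184.734 → 185

185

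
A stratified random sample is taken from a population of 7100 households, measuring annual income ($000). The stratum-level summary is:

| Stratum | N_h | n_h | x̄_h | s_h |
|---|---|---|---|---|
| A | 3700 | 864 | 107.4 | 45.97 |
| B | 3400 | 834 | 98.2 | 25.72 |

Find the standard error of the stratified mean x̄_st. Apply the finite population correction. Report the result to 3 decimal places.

V̂(x̄_st) = Σ W_h² (1 − n_h/N_h) s_h²/n_h, with W_h = N_h/N and N = 7100:
  stratum A: (3700/7100)²·(1 − 864/3700)·45.97²/864 = 0.509127
  stratum B: (3400/7100)²·(1 − 834/3400)·25.72²/834 = 0.137276
V̂(x̄_st) = 0.646403
SE(x̄_st) = √0.646403 = 0.803992

SE(x̄_st) ≈ 0.804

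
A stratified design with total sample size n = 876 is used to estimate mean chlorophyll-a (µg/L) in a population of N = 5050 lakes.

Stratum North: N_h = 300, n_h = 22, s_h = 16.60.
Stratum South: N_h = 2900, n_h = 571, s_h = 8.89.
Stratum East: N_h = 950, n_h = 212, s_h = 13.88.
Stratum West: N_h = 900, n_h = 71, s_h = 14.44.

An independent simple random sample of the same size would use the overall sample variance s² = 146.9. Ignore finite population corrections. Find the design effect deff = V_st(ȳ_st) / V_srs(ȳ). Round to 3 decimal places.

deff ≈ 1.284

V̂(ȳ_st) = Σ W_h² s_h²/n_h, with W_h = N_h/N and N = 5050:
  stratum North: (300/5050)²·16.60²/22 = 0.0442032
  stratum South: (2900/5050)²·8.89²/571 = 0.0456437
  stratum East: (950/5050)²·13.88²/212 = 0.0321594
  stratum West: (900/5050)²·14.44²/71 = 0.0932778
V_st = 0.215284
V_srs = s²/n = 146.9/876 = 0.167694
deff = V_st / V_srs = 0.215284/0.167694 = 1.2838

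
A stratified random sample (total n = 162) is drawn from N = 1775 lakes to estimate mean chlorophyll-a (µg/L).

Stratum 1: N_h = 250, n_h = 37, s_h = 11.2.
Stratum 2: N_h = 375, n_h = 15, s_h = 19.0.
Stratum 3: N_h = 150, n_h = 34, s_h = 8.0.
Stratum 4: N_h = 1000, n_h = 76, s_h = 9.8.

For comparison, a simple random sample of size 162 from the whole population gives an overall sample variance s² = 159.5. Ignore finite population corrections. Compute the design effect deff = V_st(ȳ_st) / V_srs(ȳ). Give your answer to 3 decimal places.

deff ≈ 1.580

V̂(ȳ_st) = Σ W_h² s_h²/n_h, with W_h = N_h/N and N = 1775:
  stratum 1: (250/1775)²·11.2²/37 = 0.0672539
  stratum 2: (375/1775)²·19.0²/15 = 1.07419
  stratum 3: (150/1775)²·8.0²/34 = 0.0134427
  stratum 4: (1000/1775)²·9.8²/76 = 0.40109
V_st = 1.55598
V_srs = s²/n = 159.5/162 = 0.984568
deff = V_st / V_srs = 1.55598/0.984568 = 1.5804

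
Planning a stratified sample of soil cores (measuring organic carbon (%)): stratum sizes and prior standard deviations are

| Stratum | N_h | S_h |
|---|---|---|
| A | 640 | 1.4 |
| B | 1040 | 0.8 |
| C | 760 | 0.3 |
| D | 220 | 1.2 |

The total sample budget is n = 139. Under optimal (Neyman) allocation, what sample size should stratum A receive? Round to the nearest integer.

Neyman allocation: n_h = n · N_h S_h / Σ N_i S_i, with n = 139.
  stratum A: N_h·S_h = 640·1.4 = 896.00
  stratum B: N_h·S_h = 1040·0.8 = 832.00
  stratum C: N_h·S_h = 760·0.3 = 228.00
  stratum D: N_h·S_h = 220·1.2 = 264.00
Σ N_h S_h = 2220.00
n for stratum A = 139·896.00/2220.00 = 56.101 → 56

56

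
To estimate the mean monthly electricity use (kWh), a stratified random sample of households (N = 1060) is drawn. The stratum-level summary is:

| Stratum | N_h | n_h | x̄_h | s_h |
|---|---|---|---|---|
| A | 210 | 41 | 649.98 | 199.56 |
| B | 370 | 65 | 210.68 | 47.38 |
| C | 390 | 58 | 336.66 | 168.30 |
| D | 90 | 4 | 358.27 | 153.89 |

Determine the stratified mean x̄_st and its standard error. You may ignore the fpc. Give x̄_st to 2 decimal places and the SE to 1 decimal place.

x̄_st = Σ W_h x̄_h = (210·649.98 + 370·210.68 + 390·336.66 + 90·358.27)/1060 = 356.59349
V̂(x̄_st) = Σ W_h² s_h²/n_h, with W_h = N_h/N and N = 1060:
  stratum A: (210/1060)²·199.56²/41 = 38.1233
  stratum B: (370/1060)²·47.38²/65 = 4.20793
  stratum C: (390/1060)²·168.30²/58 = 66.1086
  stratum D: (90/1060)²·153.89²/4 = 42.681
V̂(x̄_st) = 151.121
SE(x̄_st) = √151.121 = 12.2931

x̄_st ≈ 356.59, SE ≈ 12.3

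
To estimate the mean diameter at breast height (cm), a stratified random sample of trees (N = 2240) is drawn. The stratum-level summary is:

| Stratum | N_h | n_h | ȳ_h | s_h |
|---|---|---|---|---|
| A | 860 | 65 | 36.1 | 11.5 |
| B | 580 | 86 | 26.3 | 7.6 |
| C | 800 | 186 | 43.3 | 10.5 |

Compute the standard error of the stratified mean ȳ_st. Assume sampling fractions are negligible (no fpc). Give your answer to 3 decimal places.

SE(ȳ_st) ≈ 0.648

V̂(ȳ_st) = Σ W_h² s_h²/n_h, with W_h = N_h/N and N = 2240:
  stratum A: (860/2240)²·11.5²/65 = 0.299905
  stratum B: (580/2240)²·7.6²/86 = 0.0450286
  stratum C: (800/2240)²·10.5²/186 = 0.0756048
V̂(ȳ_st) = 0.420538
SE(ȳ_st) = √0.420538 = 0.648489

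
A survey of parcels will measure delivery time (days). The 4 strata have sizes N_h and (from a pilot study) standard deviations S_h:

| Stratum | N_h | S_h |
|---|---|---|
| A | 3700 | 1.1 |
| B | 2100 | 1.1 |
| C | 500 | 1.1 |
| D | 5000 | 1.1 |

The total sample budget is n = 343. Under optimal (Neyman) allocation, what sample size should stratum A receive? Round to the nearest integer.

Neyman allocation: n_h = n · N_h S_h / Σ N_i S_i, with n = 343.
  stratum A: N_h·S_h = 3700·1.1 = 4070.00
  stratum B: N_h·S_h = 2100·1.1 = 2310.00
  stratum C: N_h·S_h = 500·1.1 = 550.00
  stratum D: N_h·S_h = 5000·1.1 = 5500.00
Σ N_h S_h = 12430.00
n for stratum A = 343·4070.00/12430.00 = 112.310 → 112

112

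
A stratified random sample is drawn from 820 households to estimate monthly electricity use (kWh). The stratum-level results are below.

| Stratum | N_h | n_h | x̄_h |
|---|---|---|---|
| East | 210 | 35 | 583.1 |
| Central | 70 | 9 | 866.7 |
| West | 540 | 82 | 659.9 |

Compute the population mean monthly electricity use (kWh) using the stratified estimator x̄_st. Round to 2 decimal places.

x̄_st ≈ 657.89

N = Σ N_h = 820. Stratum weights W_h = N_h/N.
x̄_st = (210·583.1 + 70·866.7 + 540·659.9) / 820 = 657.8854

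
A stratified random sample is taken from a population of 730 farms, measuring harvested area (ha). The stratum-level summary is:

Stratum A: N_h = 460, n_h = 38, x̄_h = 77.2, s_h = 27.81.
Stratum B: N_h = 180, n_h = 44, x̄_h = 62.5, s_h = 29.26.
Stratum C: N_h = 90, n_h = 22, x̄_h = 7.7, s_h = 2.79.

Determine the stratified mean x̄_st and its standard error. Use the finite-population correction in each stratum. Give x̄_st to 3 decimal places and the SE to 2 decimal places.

x̄_st = Σ W_h x̄_h = (460·77.2 + 180·62.5 + 90·7.7)/730 = 65.00685
V̂(x̄_st) = Σ W_h² (1 − n_h/N_h) s_h²/n_h, with W_h = N_h/N and N = 730:
  stratum A: (460/730)²·(1 − 38/460)·27.81²/38 = 7.41384
  stratum B: (180/730)²·(1 − 44/180)·29.26²/44 = 0.893844
  stratum C: (90/730)²·(1 − 22/90)·2.79²/22 = 0.00406342
V̂(x̄_st) = 8.31174
SE(x̄_st) = √8.31174 = 2.88301

x̄_st ≈ 65.007, SE ≈ 2.88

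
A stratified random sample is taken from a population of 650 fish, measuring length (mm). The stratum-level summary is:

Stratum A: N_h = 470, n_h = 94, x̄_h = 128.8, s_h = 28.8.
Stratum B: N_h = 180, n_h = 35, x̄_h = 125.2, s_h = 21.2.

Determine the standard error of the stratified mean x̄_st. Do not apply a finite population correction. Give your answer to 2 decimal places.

SE(x̄_st) ≈ 2.37

V̂(x̄_st) = Σ W_h² s_h²/n_h, with W_h = N_h/N and N = 650:
  stratum A: (470/650)²·28.8²/94 = 4.61345
  stratum B: (180/650)²·21.2²/35 = 0.984741
V̂(x̄_st) = 5.59819
SE(x̄_st) = √5.59819 = 2.36605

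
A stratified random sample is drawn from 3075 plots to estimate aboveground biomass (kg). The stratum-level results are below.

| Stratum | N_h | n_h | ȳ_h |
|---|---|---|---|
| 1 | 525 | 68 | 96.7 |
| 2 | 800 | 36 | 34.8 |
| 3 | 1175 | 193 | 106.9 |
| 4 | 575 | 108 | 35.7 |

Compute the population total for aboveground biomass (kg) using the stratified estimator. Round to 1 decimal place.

τ̂_st = Σ N_h ȳ_h = 525·96.7 + 800·34.8 + 1175·106.9 + 575·35.7 = 224742.5

τ̂_st ≈ 224742.5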